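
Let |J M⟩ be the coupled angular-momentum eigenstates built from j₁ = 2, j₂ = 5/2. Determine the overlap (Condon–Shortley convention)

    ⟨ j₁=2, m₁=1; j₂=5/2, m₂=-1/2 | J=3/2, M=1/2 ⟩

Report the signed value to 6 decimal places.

-0.487950  (= −√(5/21))

√[4·3!1!2!/7! · 3!1!2!3!2!1!] = √(48/35)
  +(−1)^0/∏(0,3,1,2,0,0)! = 1/12  (running 1/12)
  +(−1)^1/∏(1,2,0,1,1,1)! = -1/2  (running -5/12)
⟨..|..⟩ = √(48/35)·(-5/12) = -0.487950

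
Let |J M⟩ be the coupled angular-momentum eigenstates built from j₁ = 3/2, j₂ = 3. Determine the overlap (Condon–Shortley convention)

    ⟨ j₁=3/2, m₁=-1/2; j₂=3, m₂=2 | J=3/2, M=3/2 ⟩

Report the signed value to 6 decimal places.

√[4·3!0!3!/7! · 1!2!5!1!3!0!] = √(288/7)
  +(−1)^2/∏(2,1,0,3,0,0)! = 1/12  (running 1/12)
⟨..|..⟩ = √(288/7)·(1/12) = +0.534522

+√(2/7) ≈ +0.534522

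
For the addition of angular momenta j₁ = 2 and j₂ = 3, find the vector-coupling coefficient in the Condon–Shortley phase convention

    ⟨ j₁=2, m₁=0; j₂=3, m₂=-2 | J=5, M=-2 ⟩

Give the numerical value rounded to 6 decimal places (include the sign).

+√(3/10) ≈ +0.547723

j₁+j₂−J=0  J+j₁−j₂=4  J−j₁+j₂=6  j₁+j₂+J+1=11
(j₁±m₁, j₂±m₂, J±M) = (2,2,1,5,3,7)
P² = 69120
sum k=0..0:
  [0] +1/480 = 1/480
S = 1/480
C² = P²·S² = 3/10 ; C = +0.547723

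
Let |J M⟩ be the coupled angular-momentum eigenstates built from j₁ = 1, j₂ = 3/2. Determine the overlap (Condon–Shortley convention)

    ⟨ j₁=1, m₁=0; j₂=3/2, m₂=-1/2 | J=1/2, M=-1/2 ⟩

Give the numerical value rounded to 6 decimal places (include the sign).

j₁+j₂−J=2  J+j₁−j₂=0  J−j₁+j₂=1  j₁+j₂+J+1=4
(j₁±m₁, j₂±m₂, J±M) = (1,1,1,2,0,1)
P² = 1/3
sum k=1..1:
  [1] −1/1 = -1
S = -1
C² = P²·S² = 1/3 ; C = -0.577350

-0.577350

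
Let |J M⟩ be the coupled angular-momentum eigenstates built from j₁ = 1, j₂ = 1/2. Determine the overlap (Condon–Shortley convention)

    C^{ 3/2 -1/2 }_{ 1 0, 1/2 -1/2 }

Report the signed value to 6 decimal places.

+√(2/3) ≈ +0.816497

triangle: 0!·2!·1!/4! = 2/24
(j±m)!: 1!·1!·0!·1!·1!·2! = 2
prefactor² = (2J+1)·Δ·N² = 2/3
  k=0: +1/(0!·0!·1!·0!·1!·1!) = 1
Σ = 1  ⇒  CG² = 2/3·1² = 2/3
CG = +√(2/3) = +0.816497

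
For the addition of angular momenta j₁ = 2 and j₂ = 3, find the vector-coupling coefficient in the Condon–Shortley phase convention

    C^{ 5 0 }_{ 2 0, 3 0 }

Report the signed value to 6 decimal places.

+√(10/21) = +0.690066

√[11·0!4!6!/11! · 2!2!3!3!5!5!] = √(69120/7)
  +(−1)^0/∏(0,0,2,3,2,3)! = 1/144  (running 1/144)
⟨..|..⟩ = √(69120/7)·(1/144) = +0.690066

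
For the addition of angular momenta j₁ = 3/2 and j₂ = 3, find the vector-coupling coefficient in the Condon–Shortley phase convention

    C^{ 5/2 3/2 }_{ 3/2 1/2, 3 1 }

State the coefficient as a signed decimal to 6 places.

triangle: 2!×1!×4!/8! = 48/40320
(j±m)!: 2!×1!×4!×2!×4!×1! = 2304
prefactor² = (2J+1)×Δ×N² = 576/35
  k=0: +1/(0!×2!×1!×4!×0!×0!) = 1/48
  k=1: −1/(1!×1!×0!×3!×1!×1!) = -1/6
Σ = -7/48  ⇒  CG² = 576/35×(-7/48)² = 7/20
CG = −√(7/20) = -0.591608

−√(7/20) = -0.591608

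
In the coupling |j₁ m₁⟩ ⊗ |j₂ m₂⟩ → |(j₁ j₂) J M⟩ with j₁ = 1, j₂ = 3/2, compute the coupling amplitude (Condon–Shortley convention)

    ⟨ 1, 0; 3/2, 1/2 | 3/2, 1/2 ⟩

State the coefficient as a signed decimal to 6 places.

−√(1/15) ≈ -0.258199

√[4·1!1!2!/5! · 1!1!2!1!2!1!] = √(4/15)
  +(−1)^0/∏(0,1,1,2,0,0)! = 1/2  (running 1/2)
  +(−1)^1/∏(1,0,0,1,1,1)! = -1  (running -1/2)
⟨..|..⟩ = √(4/15)·(-1/2) = -0.258199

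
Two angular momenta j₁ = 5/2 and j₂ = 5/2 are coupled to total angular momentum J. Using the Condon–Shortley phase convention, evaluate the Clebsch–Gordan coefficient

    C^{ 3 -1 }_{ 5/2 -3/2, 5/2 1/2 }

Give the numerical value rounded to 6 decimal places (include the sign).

triangle: 2!*3!*3!/9! = 72/362880
(j±m)!: 1!*4!*3!*2!*2!*4! = 13824
prefactor² = (2J+1)*Δ*N² = 96/5
  k=1: −1/(1!*1!*3!*2!*0!*1!) = -1/12
  k=2: +1/(2!*0!*2!*1!*1!*2!) = 1/8
Σ = 1/24  ⇒  CG² = 96/5*1/24² = 1/30
CG = +√(1/30) = +0.182574

+√(1/30) = +0.182574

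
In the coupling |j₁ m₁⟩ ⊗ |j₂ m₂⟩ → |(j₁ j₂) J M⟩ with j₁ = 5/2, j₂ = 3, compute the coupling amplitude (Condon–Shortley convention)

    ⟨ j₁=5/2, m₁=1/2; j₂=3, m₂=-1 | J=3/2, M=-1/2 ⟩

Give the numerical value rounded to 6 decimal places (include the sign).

-0.097590

j₁+j₂−J=4  J+j₁−j₂=1  J−j₁+j₂=2  j₁+j₂+J+1=8
(j₁±m₁, j₂±m₂, J±M) = (3,2,2,4,1,2)
P² = 192/35
sum k=1..2:
  [1] −1/6 = -1/6
  [2] +1/8 = 1/8
S = -1/24
C² = P²·S² = 1/105 ; C = -0.097590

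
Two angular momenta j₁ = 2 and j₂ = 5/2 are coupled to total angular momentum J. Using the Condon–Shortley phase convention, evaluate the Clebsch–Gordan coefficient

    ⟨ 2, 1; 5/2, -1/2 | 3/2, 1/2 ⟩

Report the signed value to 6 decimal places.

√[4·3!1!2!/7! · 3!1!2!3!2!1!] = √(48/35)
  +(−1)^0/∏(0,3,1,2,0,0)! = 1/12  (running 1/12)
  +(−1)^1/∏(1,2,0,1,1,1)! = -1/2  (running -5/12)
⟨..|..⟩ = √(48/35)·(-5/12) = -0.487950

-0.487950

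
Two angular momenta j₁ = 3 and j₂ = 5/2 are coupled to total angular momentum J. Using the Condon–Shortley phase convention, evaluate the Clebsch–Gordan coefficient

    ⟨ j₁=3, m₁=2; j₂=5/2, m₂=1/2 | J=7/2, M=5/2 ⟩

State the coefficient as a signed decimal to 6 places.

√[8·2!4!3!/10! · 5!1!3!2!6!1!] = √(4608/7)
  +(−1)^0/∏(0,2,1,3,3,0)! = 1/72  (running 1/72)
  +(−1)^1/∏(1,1,0,2,4,1)! = -1/48  (running -1/144)
⟨..|..⟩ = √(4608/7)·(-1/144) = -0.178174

-0.178174  (= −√(2/63))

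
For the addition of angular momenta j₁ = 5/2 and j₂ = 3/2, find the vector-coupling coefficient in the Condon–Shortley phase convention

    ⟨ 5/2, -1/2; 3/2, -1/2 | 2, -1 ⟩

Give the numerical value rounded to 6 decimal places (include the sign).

√[5·2!3!1!/7! · 2!3!1!2!1!3!] = √(12/7)
  +(−1)^0/∏(0,2,3,1,0,0)! = 1/12  (running 1/12)
  +(−1)^1/∏(1,1,2,0,1,1)! = -1/2  (running -5/12)
⟨..|..⟩ = √(12/7)·(-5/12) = -0.545545

−√(25/84) ≈ -0.545545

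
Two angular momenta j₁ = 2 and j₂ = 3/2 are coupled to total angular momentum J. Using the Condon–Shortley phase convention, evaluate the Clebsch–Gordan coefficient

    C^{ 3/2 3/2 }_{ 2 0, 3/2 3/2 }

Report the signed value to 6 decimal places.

j₁+j₂−J=2  J+j₁−j₂=2  J−j₁+j₂=1  j₁+j₂+J+1=6
(j₁±m₁, j₂±m₂, J±M) = (2,2,3,0,3,0)
P² = 16/5
sum k=2..2:
  [2] +1/4 = 1/4
S = 1/4
C² = P²·S² = 1/5 ; C = +0.447214

+0.447214  (= +√(1/5))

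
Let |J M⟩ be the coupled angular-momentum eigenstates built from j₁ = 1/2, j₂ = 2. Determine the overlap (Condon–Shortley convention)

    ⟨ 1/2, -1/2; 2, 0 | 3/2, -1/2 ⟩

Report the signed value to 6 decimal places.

−√(2/5) ≈ -0.632456

j₁+j₂−J=1  J+j₁−j₂=0  J−j₁+j₂=3  j₁+j₂+J+1=5
(j₁±m₁, j₂±m₂, J±M) = (0,1,2,2,1,2)
P² = 8/5
sum k=1..1:
  [1] −1/2 = -1/2
S = -1/2
C² = P²·S² = 2/5 ; C = -0.632456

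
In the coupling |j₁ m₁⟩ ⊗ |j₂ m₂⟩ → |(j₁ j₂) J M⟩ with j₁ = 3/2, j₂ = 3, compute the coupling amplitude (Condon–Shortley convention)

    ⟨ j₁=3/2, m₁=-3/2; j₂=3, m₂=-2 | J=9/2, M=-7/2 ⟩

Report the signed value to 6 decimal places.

j₁+j₂−J=0  J+j₁−j₂=3  J−j₁+j₂=6  j₁+j₂+J+1=10
(j₁±m₁, j₂±m₂, J±M) = (0,3,1,5,1,8)
P² = 345600
sum k=0..0:
  [0] +1/720 = 1/720
S = 1/720
C² = P²·S² = 2/3 ; C = +0.816497

+0.816497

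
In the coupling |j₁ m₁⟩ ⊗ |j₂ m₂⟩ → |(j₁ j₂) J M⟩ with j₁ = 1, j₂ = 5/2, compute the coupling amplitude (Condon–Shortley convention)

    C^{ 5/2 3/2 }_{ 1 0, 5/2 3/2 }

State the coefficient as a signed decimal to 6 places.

−√(9/35) = -0.507093

j₁+j₂−J=1  J+j₁−j₂=1  J−j₁+j₂=4  j₁+j₂+J+1=7
(j₁±m₁, j₂±m₂, J±M) = (1,1,4,1,4,1)
P² = 576/35
sum k=0..1:
  [0] +1/24 = 1/24
  [1] −1/6 = -1/6
S = -1/8
C² = P²·S² = 9/35 ; C = -0.507093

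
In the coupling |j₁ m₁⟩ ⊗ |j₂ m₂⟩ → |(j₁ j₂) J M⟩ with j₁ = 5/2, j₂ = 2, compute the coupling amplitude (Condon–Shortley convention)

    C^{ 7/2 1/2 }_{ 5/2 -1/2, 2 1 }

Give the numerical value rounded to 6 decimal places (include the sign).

√[8·1!4!3!/9! · 2!3!3!1!4!3!] = √(1152/35)
  +(−1)^0/∏(0,1,3,3,1,0)! = 1/36  (running 1/36)
  +(−1)^1/∏(1,0,2,2,2,1)! = -1/8  (running -7/72)
⟨..|..⟩ = √(1152/35)·(-7/72) = -0.557773

−√(14/45) ≈ -0.557773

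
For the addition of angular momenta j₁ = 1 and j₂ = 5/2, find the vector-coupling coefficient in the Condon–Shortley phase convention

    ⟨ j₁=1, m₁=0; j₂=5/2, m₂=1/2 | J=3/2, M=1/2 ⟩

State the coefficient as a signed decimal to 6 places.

−√(2/5) = -0.632456

triangle: 2!×0!×3!/6! = 12/720
(j±m)!: 1!×1!×3!×2!×2!×1! = 24
prefactor² = (2J+1)×Δ×N² = 8/5
  k=1: −1/(1!×1!×0!×2!×0!×1!) = -1/2
Σ = -1/2  ⇒  CG² = 8/5×(-1/2)² = 2/5
CG = −√(2/5) = -0.632456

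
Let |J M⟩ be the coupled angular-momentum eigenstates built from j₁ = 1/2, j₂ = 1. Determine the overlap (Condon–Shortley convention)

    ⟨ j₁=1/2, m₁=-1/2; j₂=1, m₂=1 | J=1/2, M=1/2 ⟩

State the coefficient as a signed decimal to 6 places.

√[2·1!0!1!/3! · 0!1!2!0!1!0!] = √(2/3)
  +(−1)^1/∏(1,0,0,1,0,0)! = -1  (running -1)
⟨..|..⟩ = √(2/3)·(-1) = -0.816497

−√(2/3) = -0.816497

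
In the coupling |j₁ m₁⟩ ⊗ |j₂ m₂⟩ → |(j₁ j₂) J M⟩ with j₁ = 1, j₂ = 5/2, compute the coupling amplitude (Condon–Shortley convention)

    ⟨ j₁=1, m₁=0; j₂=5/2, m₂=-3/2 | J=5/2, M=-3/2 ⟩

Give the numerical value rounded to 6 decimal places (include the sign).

+0.507093

√[6·1!1!4!/7! · 1!1!1!4!1!4!] = √(576/35)
  +(−1)^0/∏(0,1,1,1,0,3)! = 1/6  (running 1/6)
  +(−1)^1/∏(1,0,0,0,1,4)! = -1/24  (running 1/8)
⟨..|..⟩ = √(576/35)·(1/8) = +0.507093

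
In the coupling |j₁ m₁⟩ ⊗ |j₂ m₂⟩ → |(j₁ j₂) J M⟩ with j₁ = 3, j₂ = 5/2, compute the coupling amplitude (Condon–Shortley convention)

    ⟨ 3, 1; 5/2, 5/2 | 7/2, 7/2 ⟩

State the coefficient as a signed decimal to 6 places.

+√(2/9) ≈ +0.471405

√[8·2!4!3!/10! · 4!2!5!0!7!0!] = √(18432)
  +(−1)^2/∏(2,0,0,3,4,0)! = 1/288  (running 1/288)
⟨..|..⟩ = √(18432)·(1/288) = +0.471405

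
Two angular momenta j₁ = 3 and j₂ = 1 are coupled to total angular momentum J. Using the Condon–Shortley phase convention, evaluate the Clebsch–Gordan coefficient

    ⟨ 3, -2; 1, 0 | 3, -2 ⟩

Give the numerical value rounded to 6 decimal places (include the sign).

triangle: 1!·5!·1!/8! = 120/40320
(j±m)!: 1!·5!·1!·1!·1!·5! = 14400
prefactor² = (2J+1)·Δ·N² = 300
  k=0: +1/(0!·1!·5!·1!·0!·0!) = 1/120
  k=1: −1/(1!·0!·4!·0!·1!·1!) = -1/24
Σ = -1/30  ⇒  CG² = 300·(-1/30)² = 1/3
CG = −√(1/3) = -0.577350

−√(1/3) = -0.577350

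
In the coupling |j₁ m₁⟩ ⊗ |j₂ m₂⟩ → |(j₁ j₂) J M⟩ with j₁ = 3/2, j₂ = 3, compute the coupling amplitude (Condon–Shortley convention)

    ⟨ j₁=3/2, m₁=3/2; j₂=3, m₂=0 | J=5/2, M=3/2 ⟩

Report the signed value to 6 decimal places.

+0.507093

j₁+j₂−J=2  J+j₁−j₂=1  J−j₁+j₂=4  j₁+j₂+J+1=8
(j₁±m₁, j₂±m₂, J±M) = (3,0,3,3,4,1)
P² = 1296/35
sum k=0..0:
  [0] +1/12 = 1/12
S = 1/12
C² = P²·S² = 9/35 ; C = +0.507093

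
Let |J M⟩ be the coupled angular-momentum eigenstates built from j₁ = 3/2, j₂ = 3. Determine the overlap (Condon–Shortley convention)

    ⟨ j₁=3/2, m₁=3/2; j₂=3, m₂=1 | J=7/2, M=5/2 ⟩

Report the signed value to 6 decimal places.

+0.690066  (= +√(10/21))

j₁+j₂−J=1  J+j₁−j₂=2  J−j₁+j₂=5  j₁+j₂+J+1=9
(j₁±m₁, j₂±m₂, J±M) = (3,0,4,2,6,1)
P² = 7680/7
sum k=0..0:
  [0] +1/48 = 1/48
S = 1/48
C² = P²·S² = 10/21 ; C = +0.690066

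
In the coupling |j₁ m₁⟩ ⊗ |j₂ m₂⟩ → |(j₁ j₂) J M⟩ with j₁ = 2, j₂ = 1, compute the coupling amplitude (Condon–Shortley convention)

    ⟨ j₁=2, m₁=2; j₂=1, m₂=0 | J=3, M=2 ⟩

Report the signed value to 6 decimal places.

+√(1/3) ≈ +0.577350

triangle: 0!*4!*2!/7! = 48/5040
(j±m)!: 4!*0!*1!*1!*5!*1! = 2880
prefactor² = (2J+1)*Δ*N² = 192
  k=0: +1/(0!*0!*0!*1!*4!*1!) = 1/24
Σ = 1/24  ⇒  CG² = 192*1/24² = 1/3
CG = +√(1/3) = +0.577350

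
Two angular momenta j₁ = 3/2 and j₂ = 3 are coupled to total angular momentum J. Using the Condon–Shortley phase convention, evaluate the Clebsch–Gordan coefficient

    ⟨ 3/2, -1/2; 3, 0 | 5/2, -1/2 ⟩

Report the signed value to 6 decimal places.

j₁+j₂−J=2  J+j₁−j₂=1  J−j₁+j₂=4  j₁+j₂+J+1=8
(j₁±m₁, j₂±m₂, J±M) = (1,2,3,3,2,3)
P² = 216/35
sum k=1..2:
  [1] −1/4 = -1/4
  [2] +1/12 = 1/12
S = -1/6
C² = P²·S² = 6/35 ; C = -0.414039

−√(6/35) = -0.414039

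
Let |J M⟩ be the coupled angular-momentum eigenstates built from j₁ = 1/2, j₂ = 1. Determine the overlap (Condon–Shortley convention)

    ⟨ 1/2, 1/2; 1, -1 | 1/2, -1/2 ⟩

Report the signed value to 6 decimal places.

+0.816497  (= +√(2/3))

√[2·1!0!1!/3! · 1!0!0!2!0!1!] = √(2/3)
  +(−1)^0/∏(0,1,0,0,0,1)! = 1  (running 1)
⟨..|..⟩ = √(2/3)·(1) = +0.816497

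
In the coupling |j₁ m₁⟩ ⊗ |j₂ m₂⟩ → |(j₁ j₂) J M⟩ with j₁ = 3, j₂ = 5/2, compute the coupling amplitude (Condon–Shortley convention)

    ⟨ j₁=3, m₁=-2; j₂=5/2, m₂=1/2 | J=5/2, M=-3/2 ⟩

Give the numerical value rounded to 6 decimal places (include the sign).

triangle: 3!×3!×2!/9! = 72/362880
(j±m)!: 1!×5!×3!×2!×1!×4! = 34560
prefactor² = (2J+1)×Δ×N² = 288/7
  k=2: +1/(2!×1!×3!×1!×0!×1!) = 1/12
  k=3: −1/(3!×0!×2!×0!×1!×2!) = -1/24
Σ = 1/24  ⇒  CG² = 288/7×1/24² = 1/14
CG = +√(1/14) = +0.267261

+√(1/14) ≈ +0.267261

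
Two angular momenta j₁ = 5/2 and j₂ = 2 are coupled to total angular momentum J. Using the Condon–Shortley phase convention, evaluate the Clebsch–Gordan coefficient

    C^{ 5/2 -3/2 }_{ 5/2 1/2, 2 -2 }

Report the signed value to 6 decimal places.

√[6·2!3!2!/8! · 3!2!0!4!1!4!] = √(864/35)
  +(−1)^0/∏(0,2,2,0,1,2)! = 1/8  (running 1/8)
⟨..|..⟩ = √(864/35)·(1/8) = +0.621059

+0.621059  (= +√(27/70))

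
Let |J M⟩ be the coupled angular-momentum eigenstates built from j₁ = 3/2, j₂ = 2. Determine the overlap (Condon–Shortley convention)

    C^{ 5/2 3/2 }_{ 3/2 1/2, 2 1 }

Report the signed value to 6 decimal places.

-0.169031  (= −√(1/35))

triangle: 1!×2!×3!/7! = 12/5040
(j±m)!: 2!×1!×3!×1!×4!×1! = 288
prefactor² = (2J+1)×Δ×N² = 144/35
  k=0: +1/(0!×1!×1!×3!×1!×0!) = 1/6
  k=1: −1/(1!×0!×0!×2!×2!×1!) = -1/4
Σ = -1/12  ⇒  CG² = 144/35×(-1/12)² = 1/35
CG = −√(1/35) = -0.169031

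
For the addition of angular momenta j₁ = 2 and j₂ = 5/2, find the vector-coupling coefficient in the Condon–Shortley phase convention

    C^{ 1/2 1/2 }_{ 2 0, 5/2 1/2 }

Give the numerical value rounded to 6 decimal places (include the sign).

√[2·4!0!1!/6! · 2!2!3!2!1!0!] = √(16/5)
  +(−1)^2/∏(2,2,0,1,0,0)! = 1/4  (running 1/4)
⟨..|..⟩ = √(16/5)·(1/4) = +0.447214

+0.447214  (= +√(1/5))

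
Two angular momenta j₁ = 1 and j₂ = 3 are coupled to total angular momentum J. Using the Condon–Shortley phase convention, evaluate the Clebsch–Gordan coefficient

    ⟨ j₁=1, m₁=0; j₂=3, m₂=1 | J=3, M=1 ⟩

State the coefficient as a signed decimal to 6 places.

-0.288675

triangle: 1!×1!×5!/8! = 120/40320
(j±m)!: 1!×1!×4!×2!×4!×2! = 2304
prefactor² = (2J+1)×Δ×N² = 48
  k=0: +1/(0!×1!×1!×4!×0!×1!) = 1/24
  k=1: −1/(1!×0!×0!×3!×1!×2!) = -1/12
Σ = -1/24  ⇒  CG² = 48×(-1/24)² = 1/12
CG = −√(1/12) = -0.288675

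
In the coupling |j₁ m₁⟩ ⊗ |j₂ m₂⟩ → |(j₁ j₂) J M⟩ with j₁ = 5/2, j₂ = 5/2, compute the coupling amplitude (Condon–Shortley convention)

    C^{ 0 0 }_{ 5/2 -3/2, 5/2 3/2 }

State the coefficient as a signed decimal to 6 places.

j₁+j₂−J=5  J+j₁−j₂=0  J−j₁+j₂=0  j₁+j₂+J+1=6
(j₁±m₁, j₂±m₂, J±M) = (1,4,4,1,0,0)
P² = 96
sum k=4..4:
  [4] +1/24 = 1/24
S = 1/24
C² = P²·S² = 1/6 ; C = +0.408248

+0.408248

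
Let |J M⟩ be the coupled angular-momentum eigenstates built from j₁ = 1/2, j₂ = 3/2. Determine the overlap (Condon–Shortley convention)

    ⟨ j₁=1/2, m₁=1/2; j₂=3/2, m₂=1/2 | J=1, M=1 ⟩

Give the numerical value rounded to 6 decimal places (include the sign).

+0.500000

j₁+j₂−J=1  J+j₁−j₂=0  J−j₁+j₂=2  j₁+j₂+J+1=4
(j₁±m₁, j₂±m₂, J±M) = (1,0,2,1,2,0)
P² = 1
sum k=0..0:
  [0] +1/2 = 1/2
S = 1/2
C² = P²·S² = 1/4 ; C = +0.500000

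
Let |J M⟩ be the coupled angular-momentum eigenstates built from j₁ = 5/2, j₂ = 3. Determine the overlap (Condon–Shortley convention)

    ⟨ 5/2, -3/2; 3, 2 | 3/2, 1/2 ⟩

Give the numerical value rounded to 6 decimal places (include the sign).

triangle: 4!*1!*2!/8! = 48/40320
(j±m)!: 1!*4!*5!*1!*2!*1! = 5760
prefactor² = (2J+1)*Δ*N² = 192/7
  k=3: −1/(3!*1!*1!*2!*0!*0!) = -1/12
  k=4: +1/(4!*0!*0!*1!*1!*1!) = 1/24
Σ = -1/24  ⇒  CG² = 192/7*(-1/24)² = 1/21
CG = −√(1/21) = -0.218218

-0.218218  (= −√(1/21))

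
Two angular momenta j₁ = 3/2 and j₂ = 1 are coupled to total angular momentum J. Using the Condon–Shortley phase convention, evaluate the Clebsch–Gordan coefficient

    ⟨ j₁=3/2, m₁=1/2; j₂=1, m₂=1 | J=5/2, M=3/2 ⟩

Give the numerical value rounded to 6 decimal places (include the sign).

triangle: 0!·3!·2!/6! = 12/720
(j±m)!: 2!·1!·2!·0!·4!·1! = 96
prefactor² = (2J+1)·Δ·N² = 48/5
  k=0: +1/(0!·0!·1!·2!·2!·0!) = 1/4
Σ = 1/4  ⇒  CG² = 48/5·1/4² = 3/5
CG = +√(3/5) = +0.774597

+0.774597  (= +√(3/5))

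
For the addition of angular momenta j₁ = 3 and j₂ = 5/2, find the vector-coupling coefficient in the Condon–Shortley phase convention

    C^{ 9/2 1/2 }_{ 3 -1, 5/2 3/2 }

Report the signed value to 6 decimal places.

-0.594588

triangle: 1!*5!*4!/11! = 2880/39916800
(j±m)!: 2!*4!*4!*1!*5!*4! = 3317760
prefactor² = (2J+1)*Δ*N² = 184320/77
  k=0: +1/(0!*1!*4!*4!*1!*0!) = 1/576
  k=1: −1/(1!*0!*3!*3!*2!*1!) = -1/72
Σ = -7/576  ⇒  CG² = 184320/77*(-7/576)² = 35/99
CG = −√(35/99) = -0.594588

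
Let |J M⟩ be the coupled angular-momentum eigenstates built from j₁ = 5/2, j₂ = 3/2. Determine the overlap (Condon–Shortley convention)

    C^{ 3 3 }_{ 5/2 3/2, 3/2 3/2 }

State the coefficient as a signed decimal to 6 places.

−√(3/8) ≈ -0.612372

√[7·1!4!2!/8! · 4!1!3!0!6!0!] = √(864)
  +(−1)^1/∏(1,0,0,2,4,0)! = -1/48  (running -1/48)
⟨..|..⟩ = √(864)·(-1/48) = -0.612372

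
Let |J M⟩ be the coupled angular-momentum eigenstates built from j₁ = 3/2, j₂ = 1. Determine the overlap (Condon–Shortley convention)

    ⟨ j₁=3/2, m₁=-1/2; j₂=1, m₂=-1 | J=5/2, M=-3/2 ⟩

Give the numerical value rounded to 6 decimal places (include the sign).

triangle: 0!*3!*2!/6! = 12/720
(j±m)!: 1!*2!*0!*2!*1!*4! = 96
prefactor² = (2J+1)*Δ*N² = 48/5
  k=0: +1/(0!*0!*2!*0!*1!*2!) = 1/4
Σ = 1/4  ⇒  CG² = 48/5*1/4² = 3/5
CG = +√(3/5) = +0.774597

+0.774597  (= +√(3/5))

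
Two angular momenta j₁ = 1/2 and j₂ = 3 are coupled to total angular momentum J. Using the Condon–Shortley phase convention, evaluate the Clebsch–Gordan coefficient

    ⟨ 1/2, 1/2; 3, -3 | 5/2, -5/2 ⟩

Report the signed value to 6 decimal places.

√[6·1!0!5!/7! · 1!0!0!6!0!5!] = √(86400/7)
  +(−1)^0/∏(0,1,0,0,0,5)! = 1/120  (running 1/120)
⟨..|..⟩ = √(86400/7)·(1/120) = +0.925820

+√(6/7) = +0.925820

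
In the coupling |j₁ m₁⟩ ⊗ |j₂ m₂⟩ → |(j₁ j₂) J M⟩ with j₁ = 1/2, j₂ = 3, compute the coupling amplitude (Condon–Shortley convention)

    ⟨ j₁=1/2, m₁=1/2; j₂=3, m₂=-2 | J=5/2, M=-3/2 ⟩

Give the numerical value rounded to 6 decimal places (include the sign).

√[6·1!0!5!/7! · 1!0!1!5!1!4!] = √(2880/7)
  +(−1)^0/∏(0,1,0,1,0,4)! = 1/24  (running 1/24)
⟨..|..⟩ = √(2880/7)·(1/24) = +0.845154

+√(5/7) ≈ +0.845154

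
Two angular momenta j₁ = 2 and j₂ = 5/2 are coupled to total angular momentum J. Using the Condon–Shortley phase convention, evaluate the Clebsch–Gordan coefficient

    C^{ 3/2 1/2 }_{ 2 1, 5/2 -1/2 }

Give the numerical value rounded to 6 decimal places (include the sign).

√[4·3!1!2!/7! · 3!1!2!3!2!1!] = √(48/35)
  +(−1)^0/∏(0,3,1,2,0,0)! = 1/12  (running 1/12)
  +(−1)^1/∏(1,2,0,1,1,1)! = -1/2  (running -5/12)
⟨..|..⟩ = √(48/35)·(-5/12) = -0.487950

-0.487950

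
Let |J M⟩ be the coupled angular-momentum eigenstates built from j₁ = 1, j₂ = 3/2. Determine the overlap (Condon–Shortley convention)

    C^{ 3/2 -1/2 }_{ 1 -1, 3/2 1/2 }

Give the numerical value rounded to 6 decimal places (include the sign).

-0.730297  (= −√(8/15))

√[4·1!1!2!/5! · 0!2!2!1!1!2!] = √(8/15)
  +(−1)^1/∏(1,0,1,1,0,1)! = -1  (running -1)
⟨..|..⟩ = √(8/15)·(-1) = -0.730297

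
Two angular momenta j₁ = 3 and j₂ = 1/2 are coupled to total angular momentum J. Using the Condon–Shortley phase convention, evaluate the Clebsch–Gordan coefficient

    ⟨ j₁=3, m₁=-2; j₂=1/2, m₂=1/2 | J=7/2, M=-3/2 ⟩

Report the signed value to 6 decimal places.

√[8·0!6!1!/8! · 1!5!1!0!2!5!] = √(28800/7)
  +(−1)^0/∏(0,0,5,1,1,0)! = 1/120  (running 1/120)
⟨..|..⟩ = √(28800/7)·(1/120) = +0.534522

+√(2/7) ≈ +0.534522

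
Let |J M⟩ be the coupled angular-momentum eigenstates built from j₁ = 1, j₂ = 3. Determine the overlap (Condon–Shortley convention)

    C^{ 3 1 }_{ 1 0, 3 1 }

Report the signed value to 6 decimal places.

√[7·1!1!5!/8! · 1!1!4!2!4!2!] = √(48)
  +(−1)^0/∏(0,1,1,4,0,1)! = 1/24  (running 1/24)
  +(−1)^1/∏(1,0,0,3,1,2)! = -1/12  (running -1/24)
⟨..|..⟩ = √(48)·(-1/24) = -0.288675

−√(1/12) ≈ -0.288675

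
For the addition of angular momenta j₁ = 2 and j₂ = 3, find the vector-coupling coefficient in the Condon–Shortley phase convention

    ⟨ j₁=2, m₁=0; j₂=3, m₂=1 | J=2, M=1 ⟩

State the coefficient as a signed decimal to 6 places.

+0.377964  (= +√(1/7))

triangle: 3!×1!×3!/8! = 36/40320
(j±m)!: 2!×2!×4!×2!×3!×1! = 1152
prefactor² = (2J+1)×Δ×N² = 36/7
  k=1: −1/(1!×2!×1!×3!×0!×0!) = -1/12
  k=2: +1/(2!×1!×0!×2!×1!×1!) = 1/4
Σ = 1/6  ⇒  CG² = 36/7×1/6² = 1/7
CG = +√(1/7) = +0.377964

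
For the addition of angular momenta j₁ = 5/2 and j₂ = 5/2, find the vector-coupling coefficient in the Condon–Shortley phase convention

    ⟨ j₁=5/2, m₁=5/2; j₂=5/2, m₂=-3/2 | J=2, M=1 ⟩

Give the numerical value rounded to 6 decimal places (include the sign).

+√(5/14) = +0.597614

triangle: 3!*2!*2!/8! = 24/40320
(j±m)!: 5!*0!*1!*4!*3!*1! = 17280
prefactor² = (2J+1)*Δ*N² = 360/7
  k=0: +1/(0!*3!*0!*1!*2!*1!) = 1/12
Σ = 1/12  ⇒  CG² = 360/7*1/12² = 5/14
CG = +√(5/14) = +0.597614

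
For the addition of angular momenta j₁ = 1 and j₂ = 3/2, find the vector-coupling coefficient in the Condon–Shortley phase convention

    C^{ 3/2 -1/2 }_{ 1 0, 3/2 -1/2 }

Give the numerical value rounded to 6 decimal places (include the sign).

triangle: 1!·1!·2!/5! = 2/120
(j±m)!: 1!·1!·1!·2!·1!·2! = 4
prefactor² = (2J+1)·Δ·N² = 4/15
  k=0: +1/(0!·1!·1!·1!·0!·1!) = 1
  k=1: −1/(1!·0!·0!·0!·1!·2!) = -1/2
Σ = 1/2  ⇒  CG² = 4/15·1/2² = 1/15
CG = +√(1/15) = +0.258199

+0.258199  (= +√(1/15))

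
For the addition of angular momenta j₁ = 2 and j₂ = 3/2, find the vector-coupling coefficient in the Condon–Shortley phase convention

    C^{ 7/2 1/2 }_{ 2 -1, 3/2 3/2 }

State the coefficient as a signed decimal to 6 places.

+√(4/35) ≈ +0.338062

√[8·0!4!3!/8! · 1!3!3!0!4!3!] = √(5184/35)
  +(−1)^0/∏(0,0,3,3,1,0)! = 1/36  (running 1/36)
⟨..|..⟩ = √(5184/35)·(1/36) = +0.338062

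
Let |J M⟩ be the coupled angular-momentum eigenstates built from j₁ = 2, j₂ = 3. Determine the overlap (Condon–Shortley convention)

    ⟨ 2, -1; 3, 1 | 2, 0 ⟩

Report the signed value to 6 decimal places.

+0.377964  (= +√(1/7))

√[5·3!1!3!/8! · 1!3!4!2!2!2!] = √(36/7)
  +(−1)^2/∏(2,1,1,2,0,1)! = 1/4  (running 1/4)
  +(−1)^3/∏(3,0,0,1,1,2)! = -1/12  (running 1/6)
⟨..|..⟩ = √(36/7)·(1/6) = +0.377964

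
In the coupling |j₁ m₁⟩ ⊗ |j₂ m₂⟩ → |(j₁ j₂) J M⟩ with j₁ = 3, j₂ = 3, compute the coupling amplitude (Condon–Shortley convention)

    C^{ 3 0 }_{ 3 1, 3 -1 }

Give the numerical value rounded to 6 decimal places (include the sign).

−√(1/6) = -0.408248

√[7·3!3!3!/10! · 4!2!2!4!3!3!] = √(864/25)
  +(−1)^0/∏(0,3,2,2,1,1)! = 1/24  (running 1/24)
  +(−1)^1/∏(1,2,1,1,2,2)! = -1/8  (running -1/12)
  +(−1)^2/∏(2,1,0,0,3,3)! = 1/72  (running -5/72)
⟨..|..⟩ = √(864/25)·(-5/72) = -0.408248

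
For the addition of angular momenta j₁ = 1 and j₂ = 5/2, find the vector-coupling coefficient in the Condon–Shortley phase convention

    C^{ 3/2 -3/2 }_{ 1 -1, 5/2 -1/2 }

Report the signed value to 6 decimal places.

triangle: 2!×0!×3!/6! = 12/720
(j±m)!: 0!×2!×2!×3!×0!×3! = 144
prefactor² = (2J+1)×Δ×N² = 48/5
  k=2: +1/(2!×0!×0!×0!×0!×3!) = 1/12
Σ = 1/12  ⇒  CG² = 48/5×1/12² = 1/15
CG = +√(1/15) = +0.258199

+√(1/15) ≈ +0.258199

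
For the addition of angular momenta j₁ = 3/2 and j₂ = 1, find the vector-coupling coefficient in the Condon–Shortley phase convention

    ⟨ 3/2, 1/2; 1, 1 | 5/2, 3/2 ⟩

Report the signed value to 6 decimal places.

+√(3/5) = +0.774597

triangle: 0!×3!×2!/6! = 12/720
(j±m)!: 2!×1!×2!×0!×4!×1! = 96
prefactor² = (2J+1)×Δ×N² = 48/5
  k=0: +1/(0!×0!×1!×2!×2!×0!) = 1/4
Σ = 1/4  ⇒  CG² = 48/5×1/4² = 3/5
CG = +√(3/5) = +0.774597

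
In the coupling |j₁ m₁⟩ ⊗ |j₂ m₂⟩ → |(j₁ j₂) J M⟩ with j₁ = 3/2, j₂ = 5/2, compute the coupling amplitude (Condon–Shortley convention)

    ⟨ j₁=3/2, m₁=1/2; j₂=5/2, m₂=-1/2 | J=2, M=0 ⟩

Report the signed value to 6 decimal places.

−√(1/14) = -0.267261

j₁+j₂−J=2  J+j₁−j₂=1  J−j₁+j₂=3  j₁+j₂+J+1=7
(j₁±m₁, j₂±m₂, J±M) = (2,1,2,3,2,2)
P² = 8/7
sum k=0..1:
  [0] +1/4 = 1/4
  [1] −1/2 = -1/2
S = -1/4
C² = P²·S² = 1/14 ; C = -0.267261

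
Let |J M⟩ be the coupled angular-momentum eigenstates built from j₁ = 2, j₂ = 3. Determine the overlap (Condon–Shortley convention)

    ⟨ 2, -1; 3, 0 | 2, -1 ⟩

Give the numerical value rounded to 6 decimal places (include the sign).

√[5·3!1!3!/8! · 1!3!3!3!1!3!] = √(81/14)
  +(−1)^2/∏(2,1,1,1,0,2)! = 1/4  (running 1/4)
  +(−1)^3/∏(3,0,0,0,1,3)! = -1/36  (running 2/9)
⟨..|..⟩ = √(81/14)·(2/9) = +0.534522

+0.534522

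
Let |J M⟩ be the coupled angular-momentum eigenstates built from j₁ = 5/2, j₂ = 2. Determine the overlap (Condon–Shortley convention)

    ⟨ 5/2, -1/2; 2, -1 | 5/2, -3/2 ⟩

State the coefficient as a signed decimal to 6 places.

-0.414039

triangle: 2!×3!×2!/8! = 24/40320
(j±m)!: 2!×3!×1!×3!×1!×4! = 1728
prefactor² = (2J+1)×Δ×N² = 216/35
  k=0: +1/(0!×2!×3!×1!×0!×1!) = 1/12
  k=1: −1/(1!×1!×2!×0!×1!×2!) = -1/4
Σ = -1/6  ⇒  CG² = 216/35×(-1/6)² = 6/35
CG = −√(6/35) = -0.414039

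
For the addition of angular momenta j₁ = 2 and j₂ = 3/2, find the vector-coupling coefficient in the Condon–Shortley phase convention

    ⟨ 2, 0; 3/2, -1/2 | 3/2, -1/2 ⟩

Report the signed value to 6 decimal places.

triangle: 2!×2!×1!/6! = 4/720
(j±m)!: 2!×2!×1!×2!×1!×2! = 16
prefactor² = (2J+1)×Δ×N² = 16/45
  k=0: +1/(0!×2!×2!×1!×0!×0!) = 1/4
  k=1: −1/(1!×1!×1!×0!×1!×1!) = -1
Σ = -3/4  ⇒  CG² = 16/45×(-3/4)² = 1/5
CG = −√(1/5) = -0.447214

-0.447214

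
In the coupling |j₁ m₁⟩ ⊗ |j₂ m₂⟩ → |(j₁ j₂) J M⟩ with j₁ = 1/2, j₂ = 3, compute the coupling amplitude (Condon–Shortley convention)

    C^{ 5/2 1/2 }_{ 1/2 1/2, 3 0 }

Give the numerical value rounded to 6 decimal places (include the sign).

+0.654654

triangle: 1!*0!*5!/7! = 120/5040
(j±m)!: 1!*0!*3!*3!*3!*2! = 432
prefactor² = (2J+1)*Δ*N² = 432/7
  k=0: +1/(0!*1!*0!*3!*0!*2!) = 1/12
Σ = 1/12  ⇒  CG² = 432/7*1/12² = 3/7
CG = +√(3/7) = +0.654654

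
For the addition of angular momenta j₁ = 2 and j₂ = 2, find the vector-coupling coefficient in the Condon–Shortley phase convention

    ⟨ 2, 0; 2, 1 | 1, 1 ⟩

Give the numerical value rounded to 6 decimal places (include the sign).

√[3·3!1!1!/6! · 2!2!3!1!2!0!] = √(6/5)
  +(−1)^2/∏(2,1,0,1,1,0)! = 1/2  (running 1/2)
⟨..|..⟩ = √(6/5)·(1/2) = +0.547723

+√(3/10) = +0.547723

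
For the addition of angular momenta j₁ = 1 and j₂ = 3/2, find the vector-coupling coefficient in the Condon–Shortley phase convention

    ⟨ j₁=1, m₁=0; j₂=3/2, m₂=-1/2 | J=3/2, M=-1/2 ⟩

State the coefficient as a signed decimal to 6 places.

+√(1/15) = +0.258199

triangle: 1!*1!*2!/5! = 2/120
(j±m)!: 1!*1!*1!*2!*1!*2! = 4
prefactor² = (2J+1)*Δ*N² = 4/15
  k=0: +1/(0!*1!*1!*1!*0!*1!) = 1
  k=1: −1/(1!*0!*0!*0!*1!*2!) = -1/2
Σ = 1/2  ⇒  CG² = 4/15*1/2² = 1/15
CG = +√(1/15) = +0.258199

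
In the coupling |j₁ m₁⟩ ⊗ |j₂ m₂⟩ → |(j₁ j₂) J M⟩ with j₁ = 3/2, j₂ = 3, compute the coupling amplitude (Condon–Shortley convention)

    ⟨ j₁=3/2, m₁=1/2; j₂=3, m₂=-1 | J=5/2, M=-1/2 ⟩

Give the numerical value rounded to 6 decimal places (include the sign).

−√(1/70) = -0.119523

j₁+j₂−J=2  J+j₁−j₂=1  J−j₁+j₂=4  j₁+j₂+J+1=8
(j₁±m₁, j₂±m₂, J±M) = (2,1,2,4,2,3)
P² = 288/35
sum k=0..1:
  [0] +1/8 = 1/8
  [1] −1/6 = -1/6
S = -1/24
C² = P²·S² = 1/70 ; C = -0.119523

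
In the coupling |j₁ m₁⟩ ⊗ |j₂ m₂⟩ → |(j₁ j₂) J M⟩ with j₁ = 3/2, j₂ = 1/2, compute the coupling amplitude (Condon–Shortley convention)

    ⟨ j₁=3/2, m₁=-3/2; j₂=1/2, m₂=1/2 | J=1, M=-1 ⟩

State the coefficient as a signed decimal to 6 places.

√[3·1!2!0!/4! · 0!3!1!0!0!2!] = √(3)
  +(−1)^1/∏(1,0,2,0,0,0)! = -1/2  (running -1/2)
⟨..|..⟩ = √(3)·(-1/2) = -0.866025

-0.866025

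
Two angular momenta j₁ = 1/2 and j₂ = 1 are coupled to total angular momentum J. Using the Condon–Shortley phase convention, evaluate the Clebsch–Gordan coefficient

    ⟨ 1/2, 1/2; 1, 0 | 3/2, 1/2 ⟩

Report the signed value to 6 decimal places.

+√(2/3) = +0.816497

triangle: 0!*1!*2!/4! = 2/24
(j±m)!: 1!*0!*1!*1!*2!*1! = 2
prefactor² = (2J+1)*Δ*N² = 2/3
  k=0: +1/(0!*0!*0!*1!*1!*1!) = 1
Σ = 1  ⇒  CG² = 2/3*1² = 2/3
CG = +√(2/3) = +0.816497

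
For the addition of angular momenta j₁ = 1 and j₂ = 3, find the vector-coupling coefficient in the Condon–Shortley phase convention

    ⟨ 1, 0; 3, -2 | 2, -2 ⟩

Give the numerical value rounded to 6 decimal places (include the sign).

triangle: 2!·0!·4!/7! = 48/5040
(j±m)!: 1!·1!·1!·5!·0!·4! = 2880
prefactor² = (2J+1)·Δ·N² = 960/7
  k=1: −1/(1!·1!·0!·0!·0!·4!) = -1/24
Σ = -1/24  ⇒  CG² = 960/7·(-1/24)² = 5/21
CG = −√(5/21) = -0.487950

-0.487950  (= −√(5/21))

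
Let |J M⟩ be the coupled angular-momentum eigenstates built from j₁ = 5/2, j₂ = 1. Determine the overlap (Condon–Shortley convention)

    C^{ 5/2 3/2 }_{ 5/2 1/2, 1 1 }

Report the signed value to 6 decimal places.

−√(16/35) = -0.676123

j₁+j₂−J=1  J+j₁−j₂=4  J−j₁+j₂=1  j₁+j₂+J+1=7
(j₁±m₁, j₂±m₂, J±M) = (3,2,2,0,4,1)
P² = 576/35
sum k=1..1:
  [1] −1/6 = -1/6
S = -1/6
C² = P²·S² = 16/35 ; C = -0.676123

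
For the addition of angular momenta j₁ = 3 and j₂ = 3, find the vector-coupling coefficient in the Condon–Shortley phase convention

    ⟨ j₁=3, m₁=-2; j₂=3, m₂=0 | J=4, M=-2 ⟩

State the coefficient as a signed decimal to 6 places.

+0.139573

j₁+j₂−J=2  J+j₁−j₂=4  J−j₁+j₂=4  j₁+j₂+J+1=11
(j₁±m₁, j₂±m₂, J±M) = (1,5,3,3,2,6)
P² = 124416/77
sum k=1..2:
  [1] −1/96 = -1/96
  [2] +1/72 = 1/72
S = 1/288
C² = P²·S² = 3/154 ; C = +0.139573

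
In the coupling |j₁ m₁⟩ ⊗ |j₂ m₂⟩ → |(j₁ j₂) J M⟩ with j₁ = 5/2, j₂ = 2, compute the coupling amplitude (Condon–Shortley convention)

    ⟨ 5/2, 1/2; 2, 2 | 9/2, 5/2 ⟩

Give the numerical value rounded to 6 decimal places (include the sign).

j₁+j₂−J=0  J+j₁−j₂=5  J−j₁+j₂=4  j₁+j₂+J+1=10
(j₁±m₁, j₂±m₂, J±M) = (3,2,4,0,7,2)
P² = 23040
sum k=0..0:
  [0] +1/288 = 1/288
S = 1/288
C² = P²·S² = 5/18 ; C = +0.527046

+0.527046  (= +√(5/18))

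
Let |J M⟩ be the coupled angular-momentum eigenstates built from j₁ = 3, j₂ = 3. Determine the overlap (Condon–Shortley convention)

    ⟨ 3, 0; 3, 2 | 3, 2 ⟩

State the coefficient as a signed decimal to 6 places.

triangle: 3!·3!·3!/10! = 216/3628800
(j±m)!: 3!·3!·5!·1!·5!·1! = 518400
prefactor² = (2J+1)·Δ·N² = 216
  k=2: +1/(2!·1!·1!·3!·2!·0!) = 1/24
  k=3: −1/(3!·0!·0!·2!·3!·1!) = -1/72
Σ = 1/36  ⇒  CG² = 216·1/36² = 1/6
CG = +√(1/6) = +0.408248

+0.408248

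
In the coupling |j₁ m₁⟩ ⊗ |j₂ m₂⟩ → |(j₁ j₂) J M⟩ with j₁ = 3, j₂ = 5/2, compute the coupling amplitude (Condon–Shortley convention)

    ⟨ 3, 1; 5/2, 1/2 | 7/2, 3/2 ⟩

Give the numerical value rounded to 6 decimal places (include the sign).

-0.487950

j₁+j₂−J=2  J+j₁−j₂=4  J−j₁+j₂=3  j₁+j₂+J+1=10
(j₁±m₁, j₂±m₂, J±M) = (4,2,3,2,5,2)
P² = 3072/35
sum k=0..2:
  [0] +1/48 = 1/48
  [1] −1/12 = -1/12
  [2] +1/96 = 1/96
S = -5/96
C² = P²·S² = 5/21 ; C = -0.487950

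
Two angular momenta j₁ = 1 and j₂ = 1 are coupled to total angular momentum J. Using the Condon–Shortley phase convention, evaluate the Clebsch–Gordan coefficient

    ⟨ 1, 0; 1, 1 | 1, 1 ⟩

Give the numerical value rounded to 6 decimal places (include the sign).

-0.707107

j₁+j₂−J=1  J+j₁−j₂=1  J−j₁+j₂=1  j₁+j₂+J+1=4
(j₁±m₁, j₂±m₂, J±M) = (1,1,2,0,2,0)
P² = 1/2
sum k=1..1:
  [1] −1/1 = -1
S = -1
C² = P²·S² = 1/2 ; C = -0.707107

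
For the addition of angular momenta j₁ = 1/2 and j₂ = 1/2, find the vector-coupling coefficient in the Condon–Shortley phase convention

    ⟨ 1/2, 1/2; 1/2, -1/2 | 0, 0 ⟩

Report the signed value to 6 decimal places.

+√(1/2) = +0.707107

j₁+j₂−J=1  J+j₁−j₂=0  J−j₁+j₂=0  j₁+j₂+J+1=2
(j₁±m₁, j₂±m₂, J±M) = (1,0,0,1,0,0)
P² = 1/2
sum k=0..0:
  [0] +1/1 = 1
S = 1
C² = P²·S² = 1/2 ; C = +0.707107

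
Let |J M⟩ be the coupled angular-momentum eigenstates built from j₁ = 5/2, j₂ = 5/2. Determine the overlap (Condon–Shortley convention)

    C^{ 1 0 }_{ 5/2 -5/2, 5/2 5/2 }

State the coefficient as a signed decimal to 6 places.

+0.597614  (= +√(5/14))

triangle: 4!*1!*1!/7! = 24/5040
(j±m)!: 0!*5!*5!*0!*1!*1! = 14400
prefactor² = (2J+1)*Δ*N² = 1440/7
  k=4: +1/(4!*0!*1!*1!*0!*0!) = 1/24
Σ = 1/24  ⇒  CG² = 1440/7*1/24² = 5/14
CG = +√(5/14) = +0.597614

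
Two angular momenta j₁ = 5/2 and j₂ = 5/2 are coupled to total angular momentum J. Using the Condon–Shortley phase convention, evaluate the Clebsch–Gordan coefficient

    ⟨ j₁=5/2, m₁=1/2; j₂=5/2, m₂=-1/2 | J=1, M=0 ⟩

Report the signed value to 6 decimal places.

√[3·4!1!1!/7! · 3!2!2!3!1!1!] = √(72/35)
  +(−1)^1/∏(1,3,1,1,0,0)! = -1/6  (running -1/6)
  +(−1)^2/∏(2,2,0,0,1,1)! = 1/4  (running 1/12)
⟨..|..⟩ = √(72/35)·(1/12) = +0.119523

+0.119523  (= +√(1/70))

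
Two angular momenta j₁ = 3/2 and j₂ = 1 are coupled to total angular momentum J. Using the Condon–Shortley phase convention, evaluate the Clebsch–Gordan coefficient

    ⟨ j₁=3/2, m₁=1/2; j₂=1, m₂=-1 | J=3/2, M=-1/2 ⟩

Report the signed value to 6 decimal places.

+√(8/15) ≈ +0.730297

triangle: 1!×2!×1!/5! = 2/120
(j±m)!: 2!×1!×0!×2!×1!×2! = 8
prefactor² = (2J+1)×Δ×N² = 8/15
  k=0: +1/(0!×1!×1!×0!×1!×1!) = 1
Σ = 1  ⇒  CG² = 8/15×1² = 8/15
CG = +√(8/15) = +0.730297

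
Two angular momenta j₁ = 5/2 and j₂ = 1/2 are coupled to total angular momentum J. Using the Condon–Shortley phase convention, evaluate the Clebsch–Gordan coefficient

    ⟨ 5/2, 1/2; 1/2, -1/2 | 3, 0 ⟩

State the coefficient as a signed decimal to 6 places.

√[7·0!5!1!/7! · 3!2!0!1!3!3!] = √(72)
  +(−1)^0/∏(0,0,2,0,3,1)! = 1/12  (running 1/12)
⟨..|..⟩ = √(72)·(1/12) = +0.707107

+√(1/2) = +0.707107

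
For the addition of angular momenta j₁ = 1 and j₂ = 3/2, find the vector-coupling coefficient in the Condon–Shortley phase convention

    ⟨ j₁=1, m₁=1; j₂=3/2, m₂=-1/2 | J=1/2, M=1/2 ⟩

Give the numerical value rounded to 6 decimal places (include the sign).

+√(1/6) = +0.408248

√[2·2!0!1!/4! · 2!0!1!2!1!0!] = √(2/3)
  +(−1)^0/∏(0,2,0,1,0,0)! = 1/2  (running 1/2)
⟨..|..⟩ = √(2/3)·(1/2) = +0.408248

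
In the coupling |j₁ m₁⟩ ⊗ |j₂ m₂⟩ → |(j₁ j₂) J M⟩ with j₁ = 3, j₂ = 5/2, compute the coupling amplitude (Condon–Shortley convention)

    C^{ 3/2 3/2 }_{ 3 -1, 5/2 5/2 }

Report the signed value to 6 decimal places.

+√(1/14) = +0.267261

triangle: 4!×2!×1!/8! = 48/40320
(j±m)!: 2!×4!×5!×0!×3!×0! = 34560
prefactor² = (2J+1)×Δ×N² = 1152/7
  k=4: +1/(4!×0!×0!×1!×2!×0!) = 1/48
Σ = 1/48  ⇒  CG² = 1152/7×1/48² = 1/14
CG = +√(1/14) = +0.267261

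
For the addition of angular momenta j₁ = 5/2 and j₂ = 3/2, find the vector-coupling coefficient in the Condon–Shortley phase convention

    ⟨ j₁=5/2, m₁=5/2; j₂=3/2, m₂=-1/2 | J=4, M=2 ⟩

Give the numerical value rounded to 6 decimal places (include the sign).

triangle: 0!*5!*3!/9! = 720/362880
(j±m)!: 5!*0!*1!*2!*6!*2! = 345600
prefactor² = (2J+1)*Δ*N² = 43200/7
  k=0: +1/(0!*0!*0!*1!*5!*2!) = 1/240
Σ = 1/240  ⇒  CG² = 43200/7*1/240² = 3/28
CG = +√(3/28) = +0.327327

+√(3/28) ≈ +0.327327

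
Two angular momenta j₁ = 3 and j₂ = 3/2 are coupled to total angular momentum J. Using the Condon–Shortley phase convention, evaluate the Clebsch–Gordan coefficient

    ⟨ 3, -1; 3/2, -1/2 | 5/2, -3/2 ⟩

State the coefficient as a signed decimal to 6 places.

-0.591608

triangle: 2!·4!·1!/8! = 48/40320
(j±m)!: 2!·4!·1!·2!·1!·4! = 2304
prefactor² = (2J+1)·Δ·N² = 576/35
  k=0: +1/(0!·2!·4!·1!·0!·0!) = 1/48
  k=1: −1/(1!·1!·3!·0!·1!·1!) = -1/6
Σ = -7/48  ⇒  CG² = 576/35·(-7/48)² = 7/20
CG = −√(7/20) = -0.591608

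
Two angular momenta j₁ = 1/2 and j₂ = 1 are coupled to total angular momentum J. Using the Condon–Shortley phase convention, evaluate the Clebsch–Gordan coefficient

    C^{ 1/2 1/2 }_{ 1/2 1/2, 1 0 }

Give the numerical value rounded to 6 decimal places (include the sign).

√[2·1!0!1!/3! · 1!0!1!1!1!0!] = √(1/3)
  +(−1)^0/∏(0,1,0,1,0,0)! = 1  (running 1)
⟨..|..⟩ = √(1/3)·(1) = +0.577350

+0.577350  (= +√(1/3))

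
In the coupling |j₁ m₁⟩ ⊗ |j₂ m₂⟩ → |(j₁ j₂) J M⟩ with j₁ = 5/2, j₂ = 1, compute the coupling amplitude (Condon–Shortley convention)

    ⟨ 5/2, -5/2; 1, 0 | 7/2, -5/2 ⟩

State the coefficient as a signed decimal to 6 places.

triangle: 0!·5!·2!/8! = 240/40320
(j±m)!: 0!·5!·1!·1!·1!·6! = 86400
prefactor² = (2J+1)·Δ·N² = 28800/7
  k=0: +1/(0!·0!·5!·1!·0!·1!) = 1/120
Σ = 1/120  ⇒  CG² = 28800/7·1/120² = 2/7
CG = +√(2/7) = +0.534522

+0.534522  (= +√(2/7))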